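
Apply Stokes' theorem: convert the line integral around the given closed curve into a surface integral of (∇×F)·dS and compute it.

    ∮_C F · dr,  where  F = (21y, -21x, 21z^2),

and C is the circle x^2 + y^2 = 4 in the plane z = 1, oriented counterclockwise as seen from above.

Let S be the flat disk x^2 + y^2 ≤ 4 in the plane z = 1, with upward unit normal n̂ = ẑ. By Stokes' theorem,

    ∮_C F · dr = ∬_S (∇ × F) · n̂ dS = ∬_D (curl F)_z dA,

where D is the disk x^2 + y^2 ≤ 4.

Compute the curl of F = (21y, -21x, 21z^2):
    (∇ × F)_x = ∂F_z/∂y - ∂F_y/∂z = 0,
    (∇ × F)_y = ∂F_x/∂z - ∂F_z/∂x = 0,
    (∇ × F)_z = ∂F_y/∂x - ∂F_x/∂y = -42.

On z = 1, (curl F)_z = -42.

Convert to polar (x = r cos θ, y = r sin θ, dA = r dr dθ); the integrand becomes -42, so

    ∬_D (curl F)_z dA = ∫_0^{2π} ∫_0^{2} (-42) · r dr dθ.

Inner (r from 0 to 2): -84.
Outer (θ from 0 to 2π): -168π.

Therefore ∮_C F · dr = -168π.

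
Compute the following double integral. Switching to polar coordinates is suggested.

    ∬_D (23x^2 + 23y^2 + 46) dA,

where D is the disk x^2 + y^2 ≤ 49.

The region D is 0 ≤ r ≤ 7, 0 ≤ θ ≤ 2π in polar coordinates, where x = r cos(θ), y = r sin(θ), and dA = r dr dθ.

Under the substitution, the integrand becomes 23r^2 + 46, so

    ∬_D (23x^2 + 23y^2 + 46) dA = ∫_{0}^{2π} ∫_{0}^{7} (23r^2 + 46) · r dr dθ.

Inner integral (in r): ∫_{0}^{7} (23r^2 + 46) · r dr = 59731/4.

Outer integral (in θ): ∫_{0}^{2π} (59731/4) dθ = 59731π/2.

Therefore ∬_D (23x^2 + 23y^2 + 46) dA = 59731π/2.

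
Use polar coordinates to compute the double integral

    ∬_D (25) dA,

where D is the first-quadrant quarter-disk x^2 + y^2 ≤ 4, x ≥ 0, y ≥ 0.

The region D is 0 ≤ r ≤ 2, 0 ≤ θ ≤ π/2 in polar coordinates, where x = r cos(θ), y = r sin(θ), and dA = r dr dθ.

Under the substitution, the integrand becomes 25, so

    ∬_D (25) dA = ∫_{0}^{π/2} ∫_{0}^{2} (25) · r dr dθ.

Inner integral (in r): ∫_{0}^{2} (25) · r dr = 50.

Outer integral (in θ): ∫_{0}^{π/2} (50) dθ = 25π.

Therefore ∬_D (25) dA = 25π.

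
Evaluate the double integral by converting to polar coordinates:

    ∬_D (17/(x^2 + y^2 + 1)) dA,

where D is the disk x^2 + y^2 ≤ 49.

The region D is 0 ≤ r ≤ 7, 0 ≤ θ ≤ 2π in polar coordinates, where x = r cos(θ), y = r sin(θ), and dA = r dr dθ.

Under the substitution, the integrand becomes 17/(r^2 + 1), so

    ∬_D (17/(x^2 + y^2 + 1)) dA = ∫_{0}^{2π} ∫_{0}^{7} (17/(r^2 + 1)) · r dr dθ.

Inner integral (in r): ∫_{0}^{7} (17/(r^2 + 1)) · r dr = 17log(50)/2.

Outer integral (in θ): ∫_{0}^{2π} (17log(50)/2) dθ = 17π log(50).

Therefore ∬_D (17/(x^2 + y^2 + 1)) dA = 17π log(50).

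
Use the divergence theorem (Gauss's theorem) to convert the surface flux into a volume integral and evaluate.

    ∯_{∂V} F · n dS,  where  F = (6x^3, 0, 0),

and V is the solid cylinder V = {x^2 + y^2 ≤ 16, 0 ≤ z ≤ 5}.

By the divergence theorem,

    ∯_{∂V} F · n dS = ∭_V (∇ · F) dV.

Compute the divergence:
    ∇ · F = ∂F_x/∂x + ∂F_y/∂y + ∂F_z/∂z = 18x^2 + 0 + 0 = 18x^2.

In cylindrical coordinates, x = r cos(θ), y = r sin(θ), z = z, dV = r dr dθ dz, with 0 ≤ r ≤ 4, 0 ≤ θ ≤ 2π, 0 ≤ z ≤ 5.

The integrand, after substitution and multiplying by the volume element, becomes (18r^2cos(θ)^2) · r, so

    ∭_V (∇·F) dV = ∫_0^{2π} ∫_0^{4} ∫_0^{5} (18r^2cos(θ)^2) · r dz dr dθ.

Inner (z from 0 to 5): 90r^3cos(θ)^2.
Middle (r from 0 to 4): 5760cos(θ)^2.
Outer (θ from 0 to 2π): 5760π.

Therefore ∯_{∂V} F · n dS = 5760π.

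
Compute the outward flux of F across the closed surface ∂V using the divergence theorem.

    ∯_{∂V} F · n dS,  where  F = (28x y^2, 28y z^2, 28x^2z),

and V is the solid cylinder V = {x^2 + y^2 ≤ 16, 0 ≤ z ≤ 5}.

By the divergence theorem,

    ∯_{∂V} F · n dS = ∭_V (∇ · F) dV.

Compute the divergence:
    ∇ · F = ∂F_x/∂x + ∂F_y/∂y + ∂F_z/∂z = 28y^2 + 28z^2 + 28x^2 = 28x^2 + 28y^2 + 28z^2.

In cylindrical coordinates, x = r cos(θ), y = r sin(θ), z = z, dV = r dr dθ dz, with 0 ≤ r ≤ 4, 0 ≤ θ ≤ 2π, 0 ≤ z ≤ 5.

The integrand, after substitution and multiplying by the volume element, becomes (28r^2 + 28z^2) · r, so

    ∭_V (∇·F) dV = ∫_0^{2π} ∫_0^{4} ∫_0^{5} (28r^2 + 28z^2) · r dz dr dθ.

Inner (z from 0 to 5): 140r (r^2 + 25/3).
Middle (r from 0 to 4): 54880/3.
Outer (θ from 0 to 2π): 109760π/3.

Therefore ∯_{∂V} F · n dS = 109760π/3.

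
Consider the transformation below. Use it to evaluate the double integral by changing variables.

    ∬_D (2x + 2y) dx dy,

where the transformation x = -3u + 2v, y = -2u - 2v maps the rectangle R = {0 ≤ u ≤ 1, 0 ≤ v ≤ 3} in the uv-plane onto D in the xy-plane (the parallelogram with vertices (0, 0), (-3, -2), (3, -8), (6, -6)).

Compute the Jacobian determinant of (x, y) with respect to (u, v):

    ∂(x,y)/∂(u,v) = | -3  2 | = (-3)(-2) - (2)(-2) = 10.
                   | -2  -2 |

Its absolute value is |J| = 10 (the area scaling factor).

Substituting x = -3u + 2v, y = -2u - 2v into the integrand,

    2x + 2y → -10u,

so the integral becomes

    ∬_R (-10u) · |J| du dv = ∫_0^1 ∫_0^3 (-100u) dv du.

Inner (v): -300u.
Outer (u): -150.

Therefore ∬_D (2x + 2y) dx dy = -150.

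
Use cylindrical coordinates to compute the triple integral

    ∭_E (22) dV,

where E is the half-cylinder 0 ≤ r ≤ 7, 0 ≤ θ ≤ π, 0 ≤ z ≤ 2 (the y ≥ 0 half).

In cylindrical coordinates, x = r cos(θ), y = r sin(θ), z = z, and dV = r dr dθ dz.

The integrand becomes 22, so

    ∭_E (22) dV = ∫_{0}^{π} ∫_{0}^{7} ∫_{0}^{2} (22) · r dz dr dθ.

Inner (z): 44r.
Middle (r from 0 to 7): 1078.
Outer (θ): 1078π.

Therefore the triple integral equals 1078π.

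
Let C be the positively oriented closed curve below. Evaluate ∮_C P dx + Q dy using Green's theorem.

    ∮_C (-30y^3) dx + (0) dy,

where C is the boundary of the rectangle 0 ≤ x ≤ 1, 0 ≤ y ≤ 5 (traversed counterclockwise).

Green's theorem converts the closed line integral into a double integral over the enclosed region D:

    ∮_C P dx + Q dy = ∬_D (∂Q/∂x - ∂P/∂y) dA.

Here P = -30y^3, Q = 0, so

    ∂Q/∂x = 0,    ∂P/∂y = -90y^2,
    ∂Q/∂x - ∂P/∂y = 90y^2.

D is the region 0 ≤ x ≤ 1, 0 ≤ y ≤ 5. Evaluating the double integral:

    ∬_D (90y^2) dA = ∫_0^{1} ∫_0^{5} (90y^2) dy dx.

Inner (y from 0 to 5): 3750.
Outer (x from 0 to 1): 3750.

Therefore ∮_C P dx + Q dy = 3750.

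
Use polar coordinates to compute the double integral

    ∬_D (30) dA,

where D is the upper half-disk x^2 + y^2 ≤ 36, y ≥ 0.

The region D is 0 ≤ r ≤ 6, 0 ≤ θ ≤ π in polar coordinates, where x = r cos(θ), y = r sin(θ), and dA = r dr dθ.

Under the substitution, the integrand becomes 30, so

    ∬_D (30) dA = ∫_{0}^{π} ∫_{0}^{6} (30) · r dr dθ.

Inner integral (in r): ∫_{0}^{6} (30) · r dr = 540.

Outer integral (in θ): ∫_{0}^{π} (540) dθ = 540π.

Therefore ∬_D (30) dA = 540π.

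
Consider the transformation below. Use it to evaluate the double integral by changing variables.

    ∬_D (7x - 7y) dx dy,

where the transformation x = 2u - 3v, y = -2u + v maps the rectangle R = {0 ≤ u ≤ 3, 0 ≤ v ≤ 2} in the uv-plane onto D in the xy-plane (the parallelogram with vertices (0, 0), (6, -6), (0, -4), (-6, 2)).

Compute the Jacobian determinant of (x, y) with respect to (u, v):

    ∂(x,y)/∂(u,v) = | 2  -3 | = (2)(1) - (-3)(-2) = -4.
                   | -2  1 |

Its absolute value is |J| = 4 (the area scaling factor).

Substituting x = 2u - 3v, y = -2u + v into the integrand,

    7x - 7y → 28u - 28v,

so the integral becomes

    ∬_R (28u - 28v) · |J| du dv = ∫_0^3 ∫_0^2 (112u - 112v) dv du.

Inner (v): 224u - 224.
Outer (u): 336.

Therefore ∬_D (7x - 7y) dx dy = 336.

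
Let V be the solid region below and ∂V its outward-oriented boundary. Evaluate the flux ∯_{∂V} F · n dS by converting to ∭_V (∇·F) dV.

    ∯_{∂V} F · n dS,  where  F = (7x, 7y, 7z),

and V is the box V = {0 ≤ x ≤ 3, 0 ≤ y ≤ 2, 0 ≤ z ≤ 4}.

By the divergence theorem,

    ∯_{∂V} F · n dS = ∭_V (∇ · F) dV.

Compute the divergence:
    ∇ · F = ∂F_x/∂x + ∂F_y/∂y + ∂F_z/∂z = 7 + 7 + 7 = 21.

V is a rectangular box, so dV = dx dy dz with 0 ≤ x ≤ 3, 0 ≤ y ≤ 2, 0 ≤ z ≤ 4.

Integrate (21) over V as an iterated integral:

    ∭_V (∇·F) dV = ∫_0^{3} ∫_0^{2} ∫_0^{4} (21) dz dy dx.

Inner (z from 0 to 4): 84.
Middle (y from 0 to 2): 168.
Outer (x from 0 to 3): 504.

Therefore ∯_{∂V} F · n dS = 504.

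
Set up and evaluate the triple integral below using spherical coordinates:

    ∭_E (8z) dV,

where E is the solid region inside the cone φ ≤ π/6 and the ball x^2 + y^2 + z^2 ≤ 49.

In spherical coordinates, x = ρ sin(φ) cos(θ), y = ρ sin(φ) sin(θ), z = ρ cos(φ), and dV = ρ^2 sin(φ) dρ dφ dθ.

The integrand becomes 8ρ cos(φ), so

    ∭_E (8z) dV = ∫_{0}^{2π} ∫_{0}^{π/6} ∫_{0}^{7} (8ρ cos(φ)) · ρ^2 sin(φ) dρ dφ dθ.

Inner (ρ): 2401sin(2φ).
Middle (φ): 2401/4.
Outer (θ): 2401π/2.

Therefore the triple integral equals 2401π/2.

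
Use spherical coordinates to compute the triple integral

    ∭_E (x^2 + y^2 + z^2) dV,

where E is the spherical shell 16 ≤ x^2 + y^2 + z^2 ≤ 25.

In spherical coordinates, x = ρ sin(φ) cos(θ), y = ρ sin(φ) sin(θ), z = ρ cos(φ), and dV = ρ^2 sin(φ) dρ dφ dθ.

The integrand becomes ρ^2, so

    ∭_E (x^2 + y^2 + z^2) dV = ∫_{0}^{2π} ∫_{0}^{π} ∫_{4}^{5} (ρ^2) · ρ^2 sin(φ) dρ dφ dθ.

Inner (ρ): 2101sin(φ)/5.
Middle (φ): 4202/5.
Outer (θ): 8404π/5.

Therefore the triple integral equals 8404π/5.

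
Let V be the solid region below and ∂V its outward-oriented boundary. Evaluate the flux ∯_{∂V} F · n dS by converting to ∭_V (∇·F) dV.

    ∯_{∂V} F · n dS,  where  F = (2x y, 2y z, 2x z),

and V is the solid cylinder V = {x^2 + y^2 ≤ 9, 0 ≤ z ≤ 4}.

By the divergence theorem,

    ∯_{∂V} F · n dS = ∭_V (∇ · F) dV.

Compute the divergence:
    ∇ · F = ∂F_x/∂x + ∂F_y/∂y + ∂F_z/∂z = 2y + 2z + 2x = 2x + 2y + 2z.

In cylindrical coordinates, x = r cos(θ), y = r sin(θ), z = z, dV = r dr dθ dz, with 0 ≤ r ≤ 3, 0 ≤ θ ≤ 2π, 0 ≤ z ≤ 4.

The integrand, after substitution and multiplying by the volume element, becomes (2sqrt(2)r sin(θ + π/4) + 2z) · r, so

    ∭_V (∇·F) dV = ∫_0^{2π} ∫_0^{3} ∫_0^{4} (2sqrt(2)r sin(θ + π/4) + 2z) · r dz dr dθ.

Inner (z from 0 to 4): 8r (sqrt(2)r sin(θ + π/4) + 2).
Middle (r from 0 to 3): 72sqrt(2)sin(θ + π/4) + 72.
Outer (θ from 0 to 2π): 144π.

Therefore ∯_{∂V} F · n dS = 144π.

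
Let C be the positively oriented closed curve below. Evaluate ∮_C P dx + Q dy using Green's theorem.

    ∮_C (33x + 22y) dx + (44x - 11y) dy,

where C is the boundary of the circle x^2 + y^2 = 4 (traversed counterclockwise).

Green's theorem converts the closed line integral into a double integral over the enclosed region D:

    ∮_C P dx + Q dy = ∬_D (∂Q/∂x - ∂P/∂y) dA.

Here P = 33x + 22y, Q = 44x - 11y, so

    ∂Q/∂x = 44,    ∂P/∂y = 22,
    ∂Q/∂x - ∂P/∂y = 22.

D is the region x^2 + y^2 ≤ 4. Evaluating the double integral:

In polar coordinates (x = r cos θ, y = r sin θ, dA = r dr dθ) the integrand becomes 22, so

    ∬_D (22) dA = ∫_0^{2π} ∫_0^{2} (22) · r dr dθ.

Inner (r from 0 to 2): 44.
Outer (θ from 0 to 2π): 88π.

Therefore ∮_C P dx + Q dy = 88π.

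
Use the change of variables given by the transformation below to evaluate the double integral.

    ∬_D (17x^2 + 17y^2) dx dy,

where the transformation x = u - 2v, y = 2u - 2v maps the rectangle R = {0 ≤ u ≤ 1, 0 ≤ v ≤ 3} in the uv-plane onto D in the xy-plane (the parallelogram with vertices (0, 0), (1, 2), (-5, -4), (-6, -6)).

Compute the Jacobian determinant of (x, y) with respect to (u, v):

    ∂(x,y)/∂(u,v) = | 1  -2 | = (1)(-2) - (-2)(2) = 2.
                   | 2  -2 |

Its absolute value is |J| = 2 (the area scaling factor).

Substituting x = u - 2v, y = 2u - 2v into the integrand,

    17x^2 + 17y^2 → 85u^2 - 204u v + 136v^2,

so the integral becomes

    ∬_R (85u^2 - 204u v + 136v^2) · |J| du dv = ∫_0^1 ∫_0^3 (170u^2 - 408u v + 272v^2) dv du.

Inner (v): 510u^2 - 1836u + 2448.
Outer (u): 1700.

Therefore ∬_D (17x^2 + 17y^2) dx dy = 1700.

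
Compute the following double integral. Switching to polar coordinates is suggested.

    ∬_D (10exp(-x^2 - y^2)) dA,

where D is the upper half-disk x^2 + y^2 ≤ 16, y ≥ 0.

The region D is 0 ≤ r ≤ 4, 0 ≤ θ ≤ π in polar coordinates, where x = r cos(θ), y = r sin(θ), and dA = r dr dθ.

Under the substitution, the integrand becomes 10exp(-r^2), so

    ∬_D (10exp(-x^2 - y^2)) dA = ∫_{0}^{π} ∫_{0}^{4} (10exp(-r^2)) · r dr dθ.

Inner integral (in r): ∫_{0}^{4} (10exp(-r^2)) · r dr = 5 - 5exp(-16).

Outer integral (in θ): ∫_{0}^{π} (5 - 5exp(-16)) dθ = -5π exp(-16) + 5π.

Therefore ∬_D (10exp(-x^2 - y^2)) dA = -5π exp(-16) + 5π.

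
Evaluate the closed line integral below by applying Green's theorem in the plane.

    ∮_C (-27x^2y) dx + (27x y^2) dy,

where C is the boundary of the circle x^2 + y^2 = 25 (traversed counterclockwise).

Green's theorem converts the closed line integral into a double integral over the enclosed region D:

    ∮_C P dx + Q dy = ∬_D (∂Q/∂x - ∂P/∂y) dA.

Here P = -27x^2y, Q = 27x y^2, so

    ∂Q/∂x = 27y^2,    ∂P/∂y = -27x^2,
    ∂Q/∂x - ∂P/∂y = 27x^2 + 27y^2.

D is the region x^2 + y^2 ≤ 25. Evaluating the double integral:

In polar coordinates (x = r cos θ, y = r sin θ, dA = r dr dθ) the integrand becomes 27r^2, so

    ∬_D (27x^2 + 27y^2) dA = ∫_0^{2π} ∫_0^{5} (27r^2) · r dr dθ.

Inner (r from 0 to 5): 16875/4.
Outer (θ from 0 to 2π): 16875π/2.

Therefore ∮_C P dx + Q dy = 16875π/2.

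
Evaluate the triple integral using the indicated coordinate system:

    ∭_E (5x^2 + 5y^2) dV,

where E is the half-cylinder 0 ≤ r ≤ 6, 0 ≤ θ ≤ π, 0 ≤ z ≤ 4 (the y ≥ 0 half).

In cylindrical coordinates, x = r cos(θ), y = r sin(θ), z = z, and dV = r dr dθ dz.

The integrand becomes 5r^2, so

    ∭_E (5x^2 + 5y^2) dV = ∫_{0}^{π} ∫_{0}^{6} ∫_{0}^{4} (5r^2) · r dz dr dθ.

Inner (z): 20r^3.
Middle (r from 0 to 6): 6480.
Outer (θ): 6480π.

Therefore the triple integral equals 6480π.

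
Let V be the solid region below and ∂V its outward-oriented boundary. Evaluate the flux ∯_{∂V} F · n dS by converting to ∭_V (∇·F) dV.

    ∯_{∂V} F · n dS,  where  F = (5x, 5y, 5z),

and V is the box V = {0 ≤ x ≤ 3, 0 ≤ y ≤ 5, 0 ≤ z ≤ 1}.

By the divergence theorem,

    ∯_{∂V} F · n dS = ∭_V (∇ · F) dV.

Compute the divergence:
    ∇ · F = ∂F_x/∂x + ∂F_y/∂y + ∂F_z/∂z = 5 + 5 + 5 = 15.

V is a rectangular box, so dV = dx dy dz with 0 ≤ x ≤ 3, 0 ≤ y ≤ 5, 0 ≤ z ≤ 1.

Integrate (15) over V as an iterated integral:

    ∭_V (∇·F) dV = ∫_0^{3} ∫_0^{5} ∫_0^{1} (15) dz dy dx.

Inner (z from 0 to 1): 15.
Middle (y from 0 to 5): 75.
Outer (x from 0 to 3): 225.

Therefore ∯_{∂V} F · n dS = 225.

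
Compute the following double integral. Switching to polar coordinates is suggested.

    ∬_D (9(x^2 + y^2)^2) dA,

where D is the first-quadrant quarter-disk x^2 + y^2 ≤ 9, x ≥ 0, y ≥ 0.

The region D is 0 ≤ r ≤ 3, 0 ≤ θ ≤ π/2 in polar coordinates, where x = r cos(θ), y = r sin(θ), and dA = r dr dθ.

Under the substitution, the integrand becomes 9r^4, so

    ∬_D (9(x^2 + y^2)^2) dA = ∫_{0}^{π/2} ∫_{0}^{3} (9r^4) · r dr dθ.

Inner integral (in r): ∫_{0}^{3} (9r^4) · r dr = 2187/2.

Outer integral (in θ): ∫_{0}^{π/2} (2187/2) dθ = 2187π/4.

Therefore ∬_D (9(x^2 + y^2)^2) dA = 2187π/4.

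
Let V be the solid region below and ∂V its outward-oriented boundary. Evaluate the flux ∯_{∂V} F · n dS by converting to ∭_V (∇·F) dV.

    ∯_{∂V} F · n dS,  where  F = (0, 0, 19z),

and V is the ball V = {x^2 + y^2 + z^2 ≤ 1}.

By the divergence theorem,

    ∯_{∂V} F · n dS = ∭_V (∇ · F) dV.

Compute the divergence:
    ∇ · F = ∂F_x/∂x + ∂F_y/∂y + ∂F_z/∂z = 0 + 0 + 19 = 19.

In spherical coordinates, x = ρ sin(φ) cos(θ), y = ρ sin(φ) sin(θ), z = ρ cos(φ), dV = ρ^2 sin(φ) dρ dφ dθ, with 0 ≤ ρ ≤ 1, 0 ≤ φ ≤ π, 0 ≤ θ ≤ 2π.

The integrand, after substitution and multiplying by the volume element, becomes (19) · ρ^2 sin(φ), so

    ∭_V (∇·F) dV = ∫_0^{2π} ∫_0^{π} ∫_0^{1} (19) · ρ^2 sin(φ) dρ dφ dθ.

Inner (ρ from 0 to 1): 19sin(φ)/3.
Middle (φ from 0 to π): 38/3.
Outer (θ from 0 to 2π): 76π/3.

Therefore ∯_{∂V} F · n dS = 76π/3.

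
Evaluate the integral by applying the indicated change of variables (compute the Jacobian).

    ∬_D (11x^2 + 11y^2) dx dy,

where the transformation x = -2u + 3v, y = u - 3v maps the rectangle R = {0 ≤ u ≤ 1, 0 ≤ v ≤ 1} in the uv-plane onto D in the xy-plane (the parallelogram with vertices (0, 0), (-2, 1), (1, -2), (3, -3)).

Compute the Jacobian determinant of (x, y) with respect to (u, v):

    ∂(x,y)/∂(u,v) = | -2  3 | = (-2)(-3) - (3)(1) = 3.
                   | 1  -3 |

Its absolute value is |J| = 3 (the area scaling factor).

Substituting x = -2u + 3v, y = u - 3v into the integrand,

    11x^2 + 11y^2 → 55u^2 - 198u v + 198v^2,

so the integral becomes

    ∬_R (55u^2 - 198u v + 198v^2) · |J| du dv = ∫_0^1 ∫_0^1 (165u^2 - 594u v + 594v^2) dv du.

Inner (v): 165u^2 - 297u + 198.
Outer (u): 209/2.

Therefore ∬_D (11x^2 + 11y^2) dx dy = 209/2.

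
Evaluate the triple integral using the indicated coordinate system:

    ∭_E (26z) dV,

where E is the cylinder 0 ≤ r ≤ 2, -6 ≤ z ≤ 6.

In cylindrical coordinates, x = r cos(θ), y = r sin(θ), z = z, and dV = r dr dθ dz.

The integrand becomes 26z, so

    ∭_E (26z) dV = ∫_{0}^{2π} ∫_{0}^{2} ∫_{-6}^{6} (26z) · r dz dr dθ.

Inner (z): 0.
Middle (r from 0 to 2): 0.
Outer (θ): 0.

Therefore the triple integral equals 0.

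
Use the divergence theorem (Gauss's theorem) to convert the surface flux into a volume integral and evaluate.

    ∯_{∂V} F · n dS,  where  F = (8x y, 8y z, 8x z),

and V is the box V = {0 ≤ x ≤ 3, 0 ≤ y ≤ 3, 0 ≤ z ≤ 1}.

By the divergence theorem,

    ∯_{∂V} F · n dS = ∭_V (∇ · F) dV.

Compute the divergence:
    ∇ · F = ∂F_x/∂x + ∂F_y/∂y + ∂F_z/∂z = 8y + 8z + 8x = 8x + 8y + 8z.

V is a rectangular box, so dV = dx dy dz with 0 ≤ x ≤ 3, 0 ≤ y ≤ 3, 0 ≤ z ≤ 1.

Integrate (8x + 8y + 8z) over V as an iterated integral:

    ∭_V (∇·F) dV = ∫_0^{3} ∫_0^{3} ∫_0^{1} (8x + 8y + 8z) dz dy dx.

Inner (z from 0 to 1): 8x + 8y + 4.
Middle (y from 0 to 3): 24x + 48.
Outer (x from 0 to 3): 252.

Therefore ∯_{∂V} F · n dS = 252.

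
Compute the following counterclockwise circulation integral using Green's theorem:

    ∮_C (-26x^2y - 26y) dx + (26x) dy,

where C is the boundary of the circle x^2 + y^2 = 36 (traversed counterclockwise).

Green's theorem converts the closed line integral into a double integral over the enclosed region D:

    ∮_C P dx + Q dy = ∬_D (∂Q/∂x - ∂P/∂y) dA.

Here P = -26x^2y - 26y, Q = 26x, so

    ∂Q/∂x = 26,    ∂P/∂y = -26x^2 - 26,
    ∂Q/∂x - ∂P/∂y = 26x^2 + 52.

D is the region x^2 + y^2 ≤ 36. Evaluating the double integral:

In polar coordinates (x = r cos θ, y = r sin θ, dA = r dr dθ) the integrand becomes 26r^2cos(θ)^2 + 52, so

    ∬_D (26x^2 + 52) dA = ∫_0^{2π} ∫_0^{6} (26r^2cos(θ)^2 + 52) · r dr dθ.

Inner (r from 0 to 6): 8424cos(θ)^2 + 936.
Outer (θ from 0 to 2π): 10296π.

Therefore ∮_C P dx + Q dy = 10296π.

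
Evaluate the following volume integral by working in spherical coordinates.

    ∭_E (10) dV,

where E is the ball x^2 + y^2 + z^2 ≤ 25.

In spherical coordinates, x = ρ sin(φ) cos(θ), y = ρ sin(φ) sin(θ), z = ρ cos(φ), and dV = ρ^2 sin(φ) dρ dφ dθ.

The integrand becomes 10, so

    ∭_E (10) dV = ∫_{0}^{2π} ∫_{0}^{π} ∫_{0}^{5} (10) · ρ^2 sin(φ) dρ dφ dθ.

Inner (ρ): 1250sin(φ)/3.
Middle (φ): 2500/3.
Outer (θ): 5000π/3.

Therefore the triple integral equals 5000π/3.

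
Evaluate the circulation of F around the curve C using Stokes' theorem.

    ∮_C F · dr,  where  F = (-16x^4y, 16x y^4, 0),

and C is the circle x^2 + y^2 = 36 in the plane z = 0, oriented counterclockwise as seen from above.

Let S be the flat disk x^2 + y^2 ≤ 36 in the plane z = 0, with upward unit normal n̂ = ẑ. By Stokes' theorem,

    ∮_C F · dr = ∬_S (∇ × F) · n̂ dS = ∬_D (curl F)_z dA,

where D is the disk x^2 + y^2 ≤ 36.

Compute the curl of F = (-16x^4y, 16x y^4, 0):
    (∇ × F)_x = ∂F_z/∂y - ∂F_y/∂z = 0,
    (∇ × F)_y = ∂F_x/∂z - ∂F_z/∂x = 0,
    (∇ × F)_z = ∂F_y/∂x - ∂F_x/∂y = 16x^4 + 16y^4.

On z = 0, (curl F)_z = 16x^4 + 16y^4.

Convert to polar (x = r cos θ, y = r sin θ, dA = r dr dθ); the integrand becomes 16r^4(sin(θ)^4 + cos(θ)^4), so

    ∬_D (curl F)_z dA = ∫_0^{2π} ∫_0^{6} (16r^4(sin(θ)^4 + cos(θ)^4)) · r dr dθ.

Inner (r from 0 to 6): 124416sin(θ)^4 + 124416cos(θ)^4.
Outer (θ from 0 to 2π): 186624π.

Therefore ∮_C F · dr = 186624π.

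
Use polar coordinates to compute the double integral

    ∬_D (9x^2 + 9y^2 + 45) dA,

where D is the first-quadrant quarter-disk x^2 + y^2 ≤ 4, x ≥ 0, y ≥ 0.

The region D is 0 ≤ r ≤ 2, 0 ≤ θ ≤ π/2 in polar coordinates, where x = r cos(θ), y = r sin(θ), and dA = r dr dθ.

Under the substitution, the integrand becomes 9r^2 + 45, so

    ∬_D (9x^2 + 9y^2 + 45) dA = ∫_{0}^{π/2} ∫_{0}^{2} (9r^2 + 45) · r dr dθ.

Inner integral (in r): ∫_{0}^{2} (9r^2 + 45) · r dr = 126.

Outer integral (in θ): ∫_{0}^{π/2} (126) dθ = 63π.

Therefore ∬_D (9x^2 + 9y^2 + 45) dA = 63π.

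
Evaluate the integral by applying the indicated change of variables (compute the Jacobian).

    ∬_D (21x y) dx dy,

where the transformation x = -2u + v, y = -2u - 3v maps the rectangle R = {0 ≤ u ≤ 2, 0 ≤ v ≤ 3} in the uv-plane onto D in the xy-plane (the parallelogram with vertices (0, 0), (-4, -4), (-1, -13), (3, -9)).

Compute the Jacobian determinant of (x, y) with respect to (u, v):

    ∂(x,y)/∂(u,v) = | -2  1 | = (-2)(-3) - (1)(-2) = 8.
                   | -2  -3 |

Its absolute value is |J| = 8 (the area scaling factor).

Substituting x = -2u + v, y = -2u - 3v into the integrand,

    21x y → 84u^2 + 84u v - 63v^2,

so the integral becomes

    ∬_R (84u^2 + 84u v - 63v^2) · |J| du dv = ∫_0^2 ∫_0^3 (672u^2 + 672u v - 504v^2) dv du.

Inner (v): 2016u^2 + 3024u - 4536.
Outer (u): 2352.

Therefore ∬_D (21x y) dx dy = 2352.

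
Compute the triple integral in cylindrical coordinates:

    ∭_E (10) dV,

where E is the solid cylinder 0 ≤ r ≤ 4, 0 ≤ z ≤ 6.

In cylindrical coordinates, x = r cos(θ), y = r sin(θ), z = z, and dV = r dr dθ dz.

The integrand becomes 10, so

    ∭_E (10) dV = ∫_{0}^{2π} ∫_{0}^{4} ∫_{0}^{6} (10) · r dz dr dθ.

Inner (z): 60r.
Middle (r from 0 to 4): 480.
Outer (θ): 960π.

Therefore the triple integral equals 960π.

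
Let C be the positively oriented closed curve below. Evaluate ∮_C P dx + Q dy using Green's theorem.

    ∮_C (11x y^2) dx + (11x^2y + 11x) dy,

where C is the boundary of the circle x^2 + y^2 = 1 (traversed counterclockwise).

Green's theorem converts the closed line integral into a double integral over the enclosed region D:

    ∮_C P dx + Q dy = ∬_D (∂Q/∂x - ∂P/∂y) dA.

Here P = 11x y^2, Q = 11x^2y + 11x, so

    ∂Q/∂x = 22x y + 11,    ∂P/∂y = 22x y,
    ∂Q/∂x - ∂P/∂y = 11.

D is the region x^2 + y^2 ≤ 1. Evaluating the double integral:

In polar coordinates (x = r cos θ, y = r sin θ, dA = r dr dθ) the integrand becomes 11, so

    ∬_D (11) dA = ∫_0^{2π} ∫_0^{1} (11) · r dr dθ.

Inner (r from 0 to 1): 11/2.
Outer (θ from 0 to 2π): 11π.

Therefore ∮_C P dx + Q dy = 11π.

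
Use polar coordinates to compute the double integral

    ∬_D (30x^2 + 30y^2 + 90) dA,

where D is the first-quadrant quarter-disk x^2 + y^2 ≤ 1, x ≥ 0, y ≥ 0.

The region D is 0 ≤ r ≤ 1, 0 ≤ θ ≤ π/2 in polar coordinates, where x = r cos(θ), y = r sin(θ), and dA = r dr dθ.

Under the substitution, the integrand becomes 30r^2 + 90, so

    ∬_D (30x^2 + 30y^2 + 90) dA = ∫_{0}^{π/2} ∫_{0}^{1} (30r^2 + 90) · r dr dθ.

Inner integral (in r): ∫_{0}^{1} (30r^2 + 90) · r dr = 105/2.

Outer integral (in θ): ∫_{0}^{π/2} (105/2) dθ = 105π/4.

Therefore ∬_D (30x^2 + 30y^2 + 90) dA = 105π/4.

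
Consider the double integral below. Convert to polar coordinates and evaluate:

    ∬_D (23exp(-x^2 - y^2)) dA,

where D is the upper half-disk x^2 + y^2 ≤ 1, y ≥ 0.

The region D is 0 ≤ r ≤ 1, 0 ≤ θ ≤ π in polar coordinates, where x = r cos(θ), y = r sin(θ), and dA = r dr dθ.

Under the substitution, the integrand becomes 23exp(-r^2), so

    ∬_D (23exp(-x^2 - y^2)) dA = ∫_{0}^{π} ∫_{0}^{1} (23exp(-r^2)) · r dr dθ.

Inner integral (in r): ∫_{0}^{1} (23exp(-r^2)) · r dr = 23/2 - 23exp(-1)/2.

Outer integral (in θ): ∫_{0}^{π} (23/2 - 23exp(-1)/2) dθ = -23π (1 - e)exp(-1)/2.

Therefore ∬_D (23exp(-x^2 - y^2)) dA = -23π (1 - e)exp(-1)/2.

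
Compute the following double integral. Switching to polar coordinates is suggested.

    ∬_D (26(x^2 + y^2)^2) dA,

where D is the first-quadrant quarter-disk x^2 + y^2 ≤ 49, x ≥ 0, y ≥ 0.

The region D is 0 ≤ r ≤ 7, 0 ≤ θ ≤ π/2 in polar coordinates, where x = r cos(θ), y = r sin(θ), and dA = r dr dθ.

Under the substitution, the integrand becomes 26r^4, so

    ∬_D (26(x^2 + y^2)^2) dA = ∫_{0}^{π/2} ∫_{0}^{7} (26r^4) · r dr dθ.

Inner integral (in r): ∫_{0}^{7} (26r^4) · r dr = 1529437/3.

Outer integral (in θ): ∫_{0}^{π/2} (1529437/3) dθ = 1529437π/6.

Therefore ∬_D (26(x^2 + y^2)^2) dA = 1529437π/6.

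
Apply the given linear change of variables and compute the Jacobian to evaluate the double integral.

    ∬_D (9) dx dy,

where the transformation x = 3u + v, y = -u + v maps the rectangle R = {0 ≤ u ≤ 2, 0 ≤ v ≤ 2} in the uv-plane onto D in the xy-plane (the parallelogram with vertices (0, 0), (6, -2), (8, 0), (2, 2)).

Compute the Jacobian determinant of (x, y) with respect to (u, v):

    ∂(x,y)/∂(u,v) = | 3  1 | = (3)(1) - (1)(-1) = 4.
                   | -1  1 |

Its absolute value is |J| = 4 (the area scaling factor).

Substituting x = 3u + v, y = -u + v into the integrand,

    9 → 9,

so the integral becomes

    ∬_R (9) · |J| du dv = ∫_0^2 ∫_0^2 (36) dv du.

Inner (v): 72.
Outer (u): 144.

Therefore ∬_D (9) dx dy = 144.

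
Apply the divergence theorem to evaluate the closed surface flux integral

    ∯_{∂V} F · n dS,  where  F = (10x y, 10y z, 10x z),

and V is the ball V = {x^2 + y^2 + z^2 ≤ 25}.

By the divergence theorem,

    ∯_{∂V} F · n dS = ∭_V (∇ · F) dV.

Compute the divergence:
    ∇ · F = ∂F_x/∂x + ∂F_y/∂y + ∂F_z/∂z = 10y + 10z + 10x = 10x + 10y + 10z.

In spherical coordinates, x = ρ sin(φ) cos(θ), y = ρ sin(φ) sin(θ), z = ρ cos(φ), dV = ρ^2 sin(φ) dρ dφ dθ, with 0 ≤ ρ ≤ 5, 0 ≤ φ ≤ π, 0 ≤ θ ≤ 2π.

The integrand, after substitution and multiplying by the volume element, becomes (10ρ (sqrt(2)sin(φ)sin(θ + π/4) + cos(φ))) · ρ^2 sin(φ), so

    ∭_V (∇·F) dV = ∫_0^{2π} ∫_0^{π} ∫_0^{5} (10ρ (sqrt(2)sin(φ)sin(θ + π/4) + cos(φ))) · ρ^2 sin(φ) dρ dφ dθ.

Inner (ρ from 0 to 5): 3125(sqrt(2)sin(φ)sin(θ + π/4) + cos(φ))sin(φ)/2.
Middle (φ from 0 to π): 3125sqrt(2)π sin(θ + π/4)/4.
Outer (θ from 0 to 2π): 0.

Therefore ∯_{∂V} F · n dS = 0.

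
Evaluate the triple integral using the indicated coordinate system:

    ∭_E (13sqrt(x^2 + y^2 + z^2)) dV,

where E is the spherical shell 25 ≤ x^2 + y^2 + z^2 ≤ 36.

In spherical coordinates, x = ρ sin(φ) cos(θ), y = ρ sin(φ) sin(θ), z = ρ cos(φ), and dV = ρ^2 sin(φ) dρ dφ dθ.

The integrand becomes 13ρ, so

    ∭_E (13sqrt(x^2 + y^2 + z^2)) dV = ∫_{0}^{2π} ∫_{0}^{π} ∫_{5}^{6} (13ρ) · ρ^2 sin(φ) dρ dφ dθ.

Inner (ρ): 8723sin(φ)/4.
Middle (φ): 8723/2.
Outer (θ): 8723π.

Therefore the triple integral equals 8723π.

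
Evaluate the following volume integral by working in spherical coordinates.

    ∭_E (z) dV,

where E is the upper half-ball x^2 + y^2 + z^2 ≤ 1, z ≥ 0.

In spherical coordinates, x = ρ sin(φ) cos(θ), y = ρ sin(φ) sin(θ), z = ρ cos(φ), and dV = ρ^2 sin(φ) dρ dφ dθ.

The integrand becomes ρ cos(φ), so

    ∭_E (z) dV = ∫_{0}^{2π} ∫_{0}^{π/2} ∫_{0}^{1} (ρ cos(φ)) · ρ^2 sin(φ) dρ dφ dθ.

Inner (ρ): sin(2φ)/8.
Middle (φ): 1/8.
Outer (θ): π/4.

Therefore the triple integral equals π/4.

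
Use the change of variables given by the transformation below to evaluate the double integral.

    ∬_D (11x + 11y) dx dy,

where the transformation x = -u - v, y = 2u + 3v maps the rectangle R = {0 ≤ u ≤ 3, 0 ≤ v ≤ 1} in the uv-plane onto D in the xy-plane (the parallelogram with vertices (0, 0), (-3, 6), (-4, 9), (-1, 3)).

Compute the Jacobian determinant of (x, y) with respect to (u, v):

    ∂(x,y)/∂(u,v) = | -1  -1 | = (-1)(3) - (-1)(2) = -1.
                   | 2  3 |

Its absolute value is |J| = 1 (the area scaling factor).

Substituting x = -u - v, y = 2u + 3v into the integrand,

    11x + 11y → 11u + 22v,

so the integral becomes

    ∬_R (11u + 22v) · |J| du dv = ∫_0^3 ∫_0^1 (11u + 22v) dv du.

Inner (v): 11u + 11.
Outer (u): 165/2.

Therefore ∬_D (11x + 11y) dx dy = 165/2.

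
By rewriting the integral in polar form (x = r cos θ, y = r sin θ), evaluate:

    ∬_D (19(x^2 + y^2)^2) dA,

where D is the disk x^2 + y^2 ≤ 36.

The region D is 0 ≤ r ≤ 6, 0 ≤ θ ≤ 2π in polar coordinates, where x = r cos(θ), y = r sin(θ), and dA = r dr dθ.

Under the substitution, the integrand becomes 19r^4, so

    ∬_D (19(x^2 + y^2)^2) dA = ∫_{0}^{2π} ∫_{0}^{6} (19r^4) · r dr dθ.

Inner integral (in r): ∫_{0}^{6} (19r^4) · r dr = 147744.

Outer integral (in θ): ∫_{0}^{2π} (147744) dθ = 295488π.

Therefore ∬_D (19(x^2 + y^2)^2) dA = 295488π.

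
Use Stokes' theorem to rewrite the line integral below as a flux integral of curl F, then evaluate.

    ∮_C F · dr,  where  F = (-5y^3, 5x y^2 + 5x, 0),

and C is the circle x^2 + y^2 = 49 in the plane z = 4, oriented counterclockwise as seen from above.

Let S be the flat disk x^2 + y^2 ≤ 49 in the plane z = 4, with upward unit normal n̂ = ẑ. By Stokes' theorem,

    ∮_C F · dr = ∬_S (∇ × F) · n̂ dS = ∬_D (curl F)_z dA,

where D is the disk x^2 + y^2 ≤ 49.

Compute the curl of F = (-5y^3, 5x y^2 + 5x, 0):
    (∇ × F)_x = ∂F_z/∂y - ∂F_y/∂z = 0,
    (∇ × F)_y = ∂F_x/∂z - ∂F_z/∂x = 0,
    (∇ × F)_z = ∂F_y/∂x - ∂F_x/∂y = 20y^2 + 5.

On z = 4, (curl F)_z = 20y^2 + 5.

Convert to polar (x = r cos θ, y = r sin θ, dA = r dr dθ); the integrand becomes 20r^2sin(θ)^2 + 5, so

    ∬_D (curl F)_z dA = ∫_0^{2π} ∫_0^{7} (20r^2sin(θ)^2 + 5) · r dr dθ.

Inner (r from 0 to 7): 12005sin(θ)^2 + 245/2.
Outer (θ from 0 to 2π): 12250π.

Therefore ∮_C F · dr = 12250π.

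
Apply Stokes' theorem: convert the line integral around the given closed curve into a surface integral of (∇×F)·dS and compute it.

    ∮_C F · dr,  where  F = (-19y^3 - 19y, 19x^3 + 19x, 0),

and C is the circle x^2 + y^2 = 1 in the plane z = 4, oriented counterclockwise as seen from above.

Let S be the flat disk x^2 + y^2 ≤ 1 in the plane z = 4, with upward unit normal n̂ = ẑ. By Stokes' theorem,

    ∮_C F · dr = ∬_S (∇ × F) · n̂ dS = ∬_D (curl F)_z dA,

where D is the disk x^2 + y^2 ≤ 1.

Compute the curl of F = (-19y^3 - 19y, 19x^3 + 19x, 0):
    (∇ × F)_x = ∂F_z/∂y - ∂F_y/∂z = 0,
    (∇ × F)_y = ∂F_x/∂z - ∂F_z/∂x = 0,
    (∇ × F)_z = ∂F_y/∂x - ∂F_x/∂y = 57x^2 + 57y^2 + 38.

On z = 4, (curl F)_z = 57x^2 + 57y^2 + 38.

Convert to polar (x = r cos θ, y = r sin θ, dA = r dr dθ); the integrand becomes 57r^2 + 38, so

    ∬_D (curl F)_z dA = ∫_0^{2π} ∫_0^{1} (57r^2 + 38) · r dr dθ.

Inner (r from 0 to 1): 133/4.
Outer (θ from 0 to 2π): 133π/2.

Therefore ∮_C F · dr = 133π/2.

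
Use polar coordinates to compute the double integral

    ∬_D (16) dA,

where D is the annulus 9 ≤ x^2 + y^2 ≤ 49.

The region D is 3 ≤ r ≤ 7, 0 ≤ θ ≤ 2π in polar coordinates, where x = r cos(θ), y = r sin(θ), and dA = r dr dθ.

Under the substitution, the integrand becomes 16, so

    ∬_D (16) dA = ∫_{0}^{2π} ∫_{3}^{7} (16) · r dr dθ.

Inner integral (in r): ∫_{3}^{7} (16) · r dr = 320.

Outer integral (in θ): ∫_{0}^{2π} (320) dθ = 640π.

Therefore ∬_D (16) dA = 640π.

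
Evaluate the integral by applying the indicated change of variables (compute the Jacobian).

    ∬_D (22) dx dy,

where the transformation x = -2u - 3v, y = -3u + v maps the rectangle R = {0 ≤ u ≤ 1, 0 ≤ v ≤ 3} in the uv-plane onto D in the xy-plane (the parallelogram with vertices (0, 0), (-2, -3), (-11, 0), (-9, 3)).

Compute the Jacobian determinant of (x, y) with respect to (u, v):

    ∂(x,y)/∂(u,v) = | -2  -3 | = (-2)(1) - (-3)(-3) = -11.
                   | -3  1 |

Its absolute value is |J| = 11 (the area scaling factor).

Substituting x = -2u - 3v, y = -3u + v into the integrand,

    22 → 22,

so the integral becomes

    ∬_R (22) · |J| du dv = ∫_0^1 ∫_0^3 (242) dv du.

Inner (v): 726.
Outer (u): 726.

Therefore ∬_D (22) dx dy = 726.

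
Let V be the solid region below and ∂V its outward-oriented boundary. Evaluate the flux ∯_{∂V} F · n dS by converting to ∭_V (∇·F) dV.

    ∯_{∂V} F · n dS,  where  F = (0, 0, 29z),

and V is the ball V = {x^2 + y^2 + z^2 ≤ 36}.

By the divergence theorem,

    ∯_{∂V} F · n dS = ∭_V (∇ · F) dV.

Compute the divergence:
    ∇ · F = ∂F_x/∂x + ∂F_y/∂y + ∂F_z/∂z = 0 + 0 + 29 = 29.

In spherical coordinates, x = ρ sin(φ) cos(θ), y = ρ sin(φ) sin(θ), z = ρ cos(φ), dV = ρ^2 sin(φ) dρ dφ dθ, with 0 ≤ ρ ≤ 6, 0 ≤ φ ≤ π, 0 ≤ θ ≤ 2π.

The integrand, after substitution and multiplying by the volume element, becomes (29) · ρ^2 sin(φ), so

    ∭_V (∇·F) dV = ∫_0^{2π} ∫_0^{π} ∫_0^{6} (29) · ρ^2 sin(φ) dρ dφ dθ.

Inner (ρ from 0 to 6): 2088sin(φ).
Middle (φ from 0 to π): 4176.
Outer (θ from 0 to 2π): 8352π.

Therefore ∯_{∂V} F · n dS = 8352π.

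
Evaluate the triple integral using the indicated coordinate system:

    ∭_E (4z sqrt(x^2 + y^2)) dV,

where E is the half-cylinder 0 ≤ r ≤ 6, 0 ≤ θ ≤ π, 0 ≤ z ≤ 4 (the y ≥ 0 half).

In cylindrical coordinates, x = r cos(θ), y = r sin(θ), z = z, and dV = r dr dθ dz.

The integrand becomes 4r z, so

    ∭_E (4z sqrt(x^2 + y^2)) dV = ∫_{0}^{π} ∫_{0}^{6} ∫_{0}^{4} (4r z) · r dz dr dθ.

Inner (z): 32r^2.
Middle (r from 0 to 6): 2304.
Outer (θ): 2304π.

Therefore the triple integral equals 2304π.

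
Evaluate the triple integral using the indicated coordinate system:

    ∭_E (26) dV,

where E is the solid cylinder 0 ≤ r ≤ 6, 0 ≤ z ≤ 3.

In cylindrical coordinates, x = r cos(θ), y = r sin(θ), z = z, and dV = r dr dθ dz.

The integrand becomes 26, so

    ∭_E (26) dV = ∫_{0}^{2π} ∫_{0}^{6} ∫_{0}^{3} (26) · r dz dr dθ.

Inner (z): 78r.
Middle (r from 0 to 6): 1404.
Outer (θ): 2808π.

Therefore the triple integral equals 2808π.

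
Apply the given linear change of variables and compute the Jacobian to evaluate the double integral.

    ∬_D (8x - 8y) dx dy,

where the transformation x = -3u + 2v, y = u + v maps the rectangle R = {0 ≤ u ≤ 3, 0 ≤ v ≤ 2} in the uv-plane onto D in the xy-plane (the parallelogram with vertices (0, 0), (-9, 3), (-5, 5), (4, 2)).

Compute the Jacobian determinant of (x, y) with respect to (u, v):

    ∂(x,y)/∂(u,v) = | -3  2 | = (-3)(1) - (2)(1) = -5.
                   | 1  1 |

Its absolute value is |J| = 5 (the area scaling factor).

Substituting x = -3u + 2v, y = u + v into the integrand,

    8x - 8y → -32u + 8v,

so the integral becomes

    ∬_R (-32u + 8v) · |J| du dv = ∫_0^3 ∫_0^2 (-160u + 40v) dv du.

Inner (v): 80 - 320u.
Outer (u): -1200.

Therefore ∬_D (8x - 8y) dx dy = -1200.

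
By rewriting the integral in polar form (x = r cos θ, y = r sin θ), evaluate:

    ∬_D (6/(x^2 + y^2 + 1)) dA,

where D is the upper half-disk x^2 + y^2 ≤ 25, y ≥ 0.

The region D is 0 ≤ r ≤ 5, 0 ≤ θ ≤ π in polar coordinates, where x = r cos(θ), y = r sin(θ), and dA = r dr dθ.

Under the substitution, the integrand becomes 6/(r^2 + 1), so

    ∬_D (6/(x^2 + y^2 + 1)) dA = ∫_{0}^{π} ∫_{0}^{5} (6/(r^2 + 1)) · r dr dθ.

Inner integral (in r): ∫_{0}^{5} (6/(r^2 + 1)) · r dr = log(17576).

Outer integral (in θ): ∫_{0}^{π} (log(17576)) dθ = log(17576^π).

Therefore ∬_D (6/(x^2 + y^2 + 1)) dA = log(17576^π).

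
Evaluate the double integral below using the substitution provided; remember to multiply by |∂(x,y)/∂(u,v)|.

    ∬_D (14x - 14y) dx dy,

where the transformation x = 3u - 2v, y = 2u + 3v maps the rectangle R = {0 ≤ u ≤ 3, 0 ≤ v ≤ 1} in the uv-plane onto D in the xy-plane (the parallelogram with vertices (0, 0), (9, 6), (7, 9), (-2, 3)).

Compute the Jacobian determinant of (x, y) with respect to (u, v):

    ∂(x,y)/∂(u,v) = | 3  -2 | = (3)(3) - (-2)(2) = 13.
                   | 2  3 |

Its absolute value is |J| = 13 (the area scaling factor).

Substituting x = 3u - 2v, y = 2u + 3v into the integrand,

    14x - 14y → 14u - 70v,

so the integral becomes

    ∬_R (14u - 70v) · |J| du dv = ∫_0^3 ∫_0^1 (182u - 910v) dv du.

Inner (v): 182u - 455.
Outer (u): -546.

Therefore ∬_D (14x - 14y) dx dy = -546.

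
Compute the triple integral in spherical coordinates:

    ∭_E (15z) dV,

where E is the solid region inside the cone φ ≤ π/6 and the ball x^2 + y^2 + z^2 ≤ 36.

In spherical coordinates, x = ρ sin(φ) cos(θ), y = ρ sin(φ) sin(θ), z = ρ cos(φ), and dV = ρ^2 sin(φ) dρ dφ dθ.

The integrand becomes 15ρ cos(φ), so

    ∭_E (15z) dV = ∫_{0}^{2π} ∫_{0}^{π/6} ∫_{0}^{6} (15ρ cos(φ)) · ρ^2 sin(φ) dρ dφ dθ.

Inner (ρ): 2430sin(2φ).
Middle (φ): 1215/2.
Outer (θ): 1215π.

Therefore the triple integral equals 1215π.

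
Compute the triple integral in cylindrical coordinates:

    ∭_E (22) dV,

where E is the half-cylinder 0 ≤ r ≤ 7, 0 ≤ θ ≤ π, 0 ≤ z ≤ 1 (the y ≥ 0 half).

In cylindrical coordinates, x = r cos(θ), y = r sin(θ), z = z, and dV = r dr dθ dz.

The integrand becomes 22, so

    ∭_E (22) dV = ∫_{0}^{π} ∫_{0}^{7} ∫_{0}^{1} (22) · r dz dr dθ.

Inner (z): 22r.
Middle (r from 0 to 7): 539.
Outer (θ): 539π.

Therefore the triple integral equals 539π.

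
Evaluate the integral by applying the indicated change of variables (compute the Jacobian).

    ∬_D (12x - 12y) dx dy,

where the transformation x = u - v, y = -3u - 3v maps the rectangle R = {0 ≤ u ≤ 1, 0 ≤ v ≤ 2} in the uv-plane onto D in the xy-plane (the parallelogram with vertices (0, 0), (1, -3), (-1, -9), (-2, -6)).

Compute the Jacobian determinant of (x, y) with respect to (u, v):

    ∂(x,y)/∂(u,v) = | 1  -1 | = (1)(-3) - (-1)(-3) = -6.
                   | -3  -3 |

Its absolute value is |J| = 6 (the area scaling factor).

Substituting x = u - v, y = -3u - 3v into the integrand,

    12x - 12y → 48u + 24v,

so the integral becomes

    ∬_R (48u + 24v) · |J| du dv = ∫_0^1 ∫_0^2 (288u + 144v) dv du.

Inner (v): 576u + 288.
Outer (u): 576.

Therefore ∬_D (12x - 12y) dx dy = 576.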